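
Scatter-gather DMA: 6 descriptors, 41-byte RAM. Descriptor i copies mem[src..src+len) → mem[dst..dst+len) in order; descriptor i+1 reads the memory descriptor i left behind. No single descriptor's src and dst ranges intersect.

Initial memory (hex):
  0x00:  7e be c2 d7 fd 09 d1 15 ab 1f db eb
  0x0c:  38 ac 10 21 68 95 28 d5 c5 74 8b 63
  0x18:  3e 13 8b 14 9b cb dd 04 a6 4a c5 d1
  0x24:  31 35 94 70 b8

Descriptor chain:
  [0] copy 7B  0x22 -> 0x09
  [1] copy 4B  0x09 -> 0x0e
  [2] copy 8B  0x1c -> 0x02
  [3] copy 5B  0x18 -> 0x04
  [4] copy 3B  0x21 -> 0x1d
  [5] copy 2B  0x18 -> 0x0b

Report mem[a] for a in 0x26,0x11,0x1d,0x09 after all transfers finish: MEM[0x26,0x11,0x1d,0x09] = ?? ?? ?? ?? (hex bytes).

MEM[0x26,0x11,0x1d,0x09] = 94 35 4a d1

D0: mem[0x09..0x0f] <- [c5 d1 31 35 94 70 b8]
D1: mem[0x0e..0x11] <- [c5 d1 31 35]
D2: mem[0x02..0x09] <- [9b cb dd 04 a6 4a c5 d1]
D3: mem[0x04..0x08] <- [3e 13 8b 14 9b]
D4: mem[0x1d..0x1f] <- [4a c5 d1]
D5: mem[0x0b..0x0c] <- [3e 13]
query mem[0x26]=0x94, mem[0x11]=0x35, mem[0x1d]=0x4a, mem[0x09]=0xd1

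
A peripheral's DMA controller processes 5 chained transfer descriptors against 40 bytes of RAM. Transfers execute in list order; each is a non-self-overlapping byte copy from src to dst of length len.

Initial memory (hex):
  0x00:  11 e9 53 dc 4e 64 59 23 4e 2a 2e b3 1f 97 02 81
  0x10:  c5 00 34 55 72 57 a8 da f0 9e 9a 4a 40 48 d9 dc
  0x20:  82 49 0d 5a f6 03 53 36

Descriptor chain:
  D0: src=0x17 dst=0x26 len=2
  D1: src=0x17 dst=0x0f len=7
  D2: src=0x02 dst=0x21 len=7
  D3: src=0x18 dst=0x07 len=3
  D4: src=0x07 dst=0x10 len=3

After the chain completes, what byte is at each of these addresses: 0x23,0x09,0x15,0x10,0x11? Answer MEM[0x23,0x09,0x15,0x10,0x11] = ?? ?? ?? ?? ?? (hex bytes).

MEM[0x23,0x09,0x15,0x10,0x11] = 4e 9a 48 f0 9e

#0 dst[0x26+2] := {0xda,0xf0}
#1 dst[0x0f+7] := {0xda,0xf0,0x9e,0x9a,0x4a,0x40,0x48}
#2 dst[0x21+7] := {0x53,0xdc,0x4e,0x64,0x59,0x23,0x4e}
#3 dst[0x07+3] := {0xf0,0x9e,0x9a}
#4 dst[0x10+3] := {0xf0,0x9e,0x9a}
query mem[0x23]=0x4e, mem[0x09]=0x9a, mem[0x15]=0x48, mem[0x10]=0xf0, mem[0x11]=0x9e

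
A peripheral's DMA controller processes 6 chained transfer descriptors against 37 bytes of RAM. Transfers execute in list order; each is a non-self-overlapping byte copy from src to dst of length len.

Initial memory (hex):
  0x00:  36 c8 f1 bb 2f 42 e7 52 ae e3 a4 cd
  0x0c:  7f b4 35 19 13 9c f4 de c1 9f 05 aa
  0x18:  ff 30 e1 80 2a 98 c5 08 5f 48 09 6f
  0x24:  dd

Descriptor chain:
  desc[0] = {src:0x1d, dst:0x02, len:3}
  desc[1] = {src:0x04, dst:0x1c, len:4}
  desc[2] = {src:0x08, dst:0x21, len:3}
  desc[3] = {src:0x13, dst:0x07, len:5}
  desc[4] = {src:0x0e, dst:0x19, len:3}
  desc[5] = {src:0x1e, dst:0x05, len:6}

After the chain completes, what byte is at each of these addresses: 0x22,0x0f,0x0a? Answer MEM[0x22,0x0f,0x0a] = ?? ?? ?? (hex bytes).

MEM[0x22,0x0f,0x0a] = e3 19 a4

#0 dst[0x02+3] := {0x98,0xc5,0x08}
#1 dst[0x1c+4] := {0x08,0x42,0xe7,0x52}
#2 dst[0x21+3] := {0xae,0xe3,0xa4}
#3 dst[0x07+5] := {0xde,0xc1,0x9f,0x05,0xaa}
#4 dst[0x19+3] := {0x35,0x19,0x13}
#5 dst[0x05+6] := {0xe7,0x52,0x5f,0xae,0xe3,0xa4}
query mem[0x22]=0xe3, mem[0x0f]=0x19, mem[0x0a]=0xa4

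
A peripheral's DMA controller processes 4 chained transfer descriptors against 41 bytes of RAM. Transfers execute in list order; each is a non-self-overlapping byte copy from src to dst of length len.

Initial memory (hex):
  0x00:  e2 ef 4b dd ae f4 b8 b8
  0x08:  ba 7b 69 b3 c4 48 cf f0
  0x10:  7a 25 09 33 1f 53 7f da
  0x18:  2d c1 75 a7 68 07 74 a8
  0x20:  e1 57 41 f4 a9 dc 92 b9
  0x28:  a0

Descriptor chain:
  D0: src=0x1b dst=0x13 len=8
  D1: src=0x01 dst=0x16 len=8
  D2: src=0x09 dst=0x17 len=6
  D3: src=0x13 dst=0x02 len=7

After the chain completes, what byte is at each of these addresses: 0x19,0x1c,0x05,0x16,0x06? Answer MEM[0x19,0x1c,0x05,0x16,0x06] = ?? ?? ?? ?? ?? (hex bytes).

#0 dst[0x13+8] := {0xa7,0x68,0x07,0x74,0xa8,0xe1,0x57,0x41}
#1 dst[0x16+8] := {0xef,0x4b,0xdd,0xae,0xf4,0xb8,0xb8,0xba}
#2 dst[0x17+6] := {0x7b,0x69,0xb3,0xc4,0x48,0xcf}
#3 dst[0x02+7] := {0xa7,0x68,0x07,0xef,0x7b,0x69,0xb3}
query mem[0x19]=0xb3, mem[0x1c]=0xcf, mem[0x05]=0xef, mem[0x16]=0xef, mem[0x06]=0x7b

MEM[0x19,0x1c,0x05,0x16,0x06] = b3 cf ef ef 7b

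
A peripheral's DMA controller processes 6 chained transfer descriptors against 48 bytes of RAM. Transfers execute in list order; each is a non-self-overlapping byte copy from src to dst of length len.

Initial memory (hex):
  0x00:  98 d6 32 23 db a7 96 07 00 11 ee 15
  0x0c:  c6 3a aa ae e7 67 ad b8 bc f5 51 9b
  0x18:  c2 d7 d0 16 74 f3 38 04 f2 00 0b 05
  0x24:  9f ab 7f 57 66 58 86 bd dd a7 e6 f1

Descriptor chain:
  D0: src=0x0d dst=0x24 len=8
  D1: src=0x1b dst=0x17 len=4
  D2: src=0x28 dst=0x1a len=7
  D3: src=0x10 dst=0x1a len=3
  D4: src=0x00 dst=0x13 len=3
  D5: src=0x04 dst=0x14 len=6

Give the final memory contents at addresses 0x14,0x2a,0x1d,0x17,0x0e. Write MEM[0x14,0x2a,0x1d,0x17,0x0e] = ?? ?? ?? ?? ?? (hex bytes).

[0] 0x0d->0x24 len=8 : 3a aa ae e7 67 ad b8 bc
[1] 0x1b->0x17 len=4 : 16 74 f3 38
[2] 0x28->0x1a len=7 : 67 ad b8 bc dd a7 e6
[3] 0x10->0x1a len=3 : e7 67 ad
[4] 0x00->0x13 len=3 : 98 d6 32
[5] 0x04->0x14 len=6 : db a7 96 07 00 11
query mem[0x14]=0xdb, mem[0x2a]=0xb8, mem[0x1d]=0xbc, mem[0x17]=0x07, mem[0x0e]=0xaa

MEM[0x14,0x2a,0x1d,0x17,0x0e] = db b8 bc 07 aa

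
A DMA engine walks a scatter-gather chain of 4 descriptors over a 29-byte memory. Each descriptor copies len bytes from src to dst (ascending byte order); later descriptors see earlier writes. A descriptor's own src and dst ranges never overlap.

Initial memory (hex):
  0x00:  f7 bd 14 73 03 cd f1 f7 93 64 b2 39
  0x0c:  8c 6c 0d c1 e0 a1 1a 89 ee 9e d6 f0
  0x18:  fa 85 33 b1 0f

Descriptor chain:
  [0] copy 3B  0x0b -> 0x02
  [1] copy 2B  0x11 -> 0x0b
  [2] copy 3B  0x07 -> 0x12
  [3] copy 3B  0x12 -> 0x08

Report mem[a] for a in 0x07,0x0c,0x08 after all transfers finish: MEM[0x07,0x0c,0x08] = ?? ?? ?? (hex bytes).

MEM[0x07,0x0c,0x08] = f7 1a f7

  after D0: wrote 3B at 0x02 = 398c6c
  after D1: wrote 2B at 0x0b = a11a
  after D2: wrote 3B at 0x12 = f79364
  after D3: wrote 3B at 0x08 = f79364
query mem[0x07]=0xf7, mem[0x0c]=0x1a, mem[0x08]=0xf7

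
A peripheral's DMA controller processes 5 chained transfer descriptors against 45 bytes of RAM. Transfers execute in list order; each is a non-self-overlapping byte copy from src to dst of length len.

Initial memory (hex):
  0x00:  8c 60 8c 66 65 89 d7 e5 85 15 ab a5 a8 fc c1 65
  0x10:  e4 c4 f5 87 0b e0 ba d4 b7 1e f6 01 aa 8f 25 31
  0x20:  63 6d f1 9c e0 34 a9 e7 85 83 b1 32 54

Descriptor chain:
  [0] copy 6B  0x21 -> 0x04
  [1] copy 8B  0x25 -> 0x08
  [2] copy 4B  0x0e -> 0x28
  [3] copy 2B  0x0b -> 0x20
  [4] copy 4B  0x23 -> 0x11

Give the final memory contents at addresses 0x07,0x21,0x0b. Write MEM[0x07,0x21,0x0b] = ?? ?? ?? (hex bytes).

MEM[0x07,0x21,0x0b] = e0 83 85

[0] 0x21->0x04 len=6 : 6d f1 9c e0 34 a9
[1] 0x25->0x08 len=8 : 34 a9 e7 85 83 b1 32 54
[2] 0x0e->0x28 len=4 : 32 54 e4 c4
[3] 0x0b->0x20 len=2 : 85 83
[4] 0x23->0x11 len=4 : 9c e0 34 a9
query mem[0x07]=0xe0, mem[0x21]=0x83, mem[0x0b]=0x85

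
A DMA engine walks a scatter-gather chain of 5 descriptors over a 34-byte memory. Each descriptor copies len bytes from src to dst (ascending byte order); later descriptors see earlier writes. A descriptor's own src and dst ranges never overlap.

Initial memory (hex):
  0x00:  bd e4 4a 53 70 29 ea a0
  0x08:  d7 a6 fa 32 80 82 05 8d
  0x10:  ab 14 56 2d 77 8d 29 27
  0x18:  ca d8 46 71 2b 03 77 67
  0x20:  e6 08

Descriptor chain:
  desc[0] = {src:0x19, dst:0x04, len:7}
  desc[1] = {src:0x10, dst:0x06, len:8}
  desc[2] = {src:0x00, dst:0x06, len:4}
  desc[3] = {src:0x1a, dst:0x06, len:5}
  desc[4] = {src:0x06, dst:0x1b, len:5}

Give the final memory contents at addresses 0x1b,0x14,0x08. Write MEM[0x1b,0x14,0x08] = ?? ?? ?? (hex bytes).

MEM[0x1b,0x14,0x08] = 46 77 2b

  after D0: wrote 7B at 0x04 = d846712b037767
  after D1: wrote 8B at 0x06 = ab14562d778d2927
  after D2: wrote 4B at 0x06 = bde44a53
  after D3: wrote 5B at 0x06 = 46712b0377
  after D4: wrote 5B at 0x1b = 46712b0377
query mem[0x1b]=0x46, mem[0x14]=0x77, mem[0x08]=0x2b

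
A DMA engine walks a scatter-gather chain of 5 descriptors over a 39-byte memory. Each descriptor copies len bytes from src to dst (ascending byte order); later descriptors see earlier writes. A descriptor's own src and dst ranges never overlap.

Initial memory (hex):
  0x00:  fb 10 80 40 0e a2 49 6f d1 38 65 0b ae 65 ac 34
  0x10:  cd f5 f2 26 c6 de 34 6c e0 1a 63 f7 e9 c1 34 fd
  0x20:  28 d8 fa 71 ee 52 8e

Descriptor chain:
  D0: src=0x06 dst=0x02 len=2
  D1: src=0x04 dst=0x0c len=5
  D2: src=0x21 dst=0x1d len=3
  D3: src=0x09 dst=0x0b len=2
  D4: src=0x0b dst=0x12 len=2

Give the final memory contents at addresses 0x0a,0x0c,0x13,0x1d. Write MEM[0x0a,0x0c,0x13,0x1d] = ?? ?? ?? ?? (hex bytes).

MEM[0x0a,0x0c,0x13,0x1d] = 65 65 65 d8

D0: mem[0x02..0x03] <- [49 6f]
D1: mem[0x0c..0x10] <- [0e a2 49 6f d1]
D2: mem[0x1d..0x1f] <- [d8 fa 71]
D3: mem[0x0b..0x0c] <- [38 65]
D4: mem[0x12..0x13] <- [38 65]
query mem[0x0a]=0x65, mem[0x0c]=0x65, mem[0x13]=0x65, mem[0x1d]=0xd8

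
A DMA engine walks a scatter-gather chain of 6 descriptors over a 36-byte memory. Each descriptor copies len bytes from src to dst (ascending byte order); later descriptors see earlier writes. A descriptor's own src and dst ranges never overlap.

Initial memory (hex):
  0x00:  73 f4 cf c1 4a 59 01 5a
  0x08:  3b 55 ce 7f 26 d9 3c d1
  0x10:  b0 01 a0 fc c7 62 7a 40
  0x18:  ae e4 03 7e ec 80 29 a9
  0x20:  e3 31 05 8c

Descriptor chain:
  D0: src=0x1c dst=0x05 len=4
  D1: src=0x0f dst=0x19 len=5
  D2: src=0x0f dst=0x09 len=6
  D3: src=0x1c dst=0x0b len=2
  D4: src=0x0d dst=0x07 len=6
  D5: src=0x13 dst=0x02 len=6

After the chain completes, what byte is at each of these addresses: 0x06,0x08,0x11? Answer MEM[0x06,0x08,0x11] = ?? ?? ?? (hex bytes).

MEM[0x06,0x08,0x11] = 40 c7 01

D0: mem[0x05..0x08] <- [ec 80 29 a9]
D1: mem[0x19..0x1d] <- [d1 b0 01 a0 fc]
D2: mem[0x09..0x0e] <- [d1 b0 01 a0 fc c7]
D3: mem[0x0b..0x0c] <- [a0 fc]
D4: mem[0x07..0x0c] <- [fc c7 d1 b0 01 a0]
D5: mem[0x02..0x07] <- [fc c7 62 7a 40 ae]
query mem[0x06]=0x40, mem[0x08]=0xc7, mem[0x11]=0x01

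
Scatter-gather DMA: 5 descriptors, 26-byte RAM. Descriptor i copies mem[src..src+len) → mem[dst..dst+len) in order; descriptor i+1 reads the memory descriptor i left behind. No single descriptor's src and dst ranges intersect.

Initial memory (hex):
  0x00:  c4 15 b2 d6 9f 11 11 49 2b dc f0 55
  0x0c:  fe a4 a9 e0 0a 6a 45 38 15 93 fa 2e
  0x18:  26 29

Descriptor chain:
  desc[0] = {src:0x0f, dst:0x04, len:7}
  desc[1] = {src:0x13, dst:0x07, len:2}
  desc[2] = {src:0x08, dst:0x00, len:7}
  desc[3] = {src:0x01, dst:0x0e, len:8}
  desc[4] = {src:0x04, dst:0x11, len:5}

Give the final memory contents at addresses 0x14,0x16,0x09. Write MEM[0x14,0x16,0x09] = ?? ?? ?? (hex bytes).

MEM[0x14,0x16,0x09] = 38 fa 15

#0 dst[0x04+7] := {0xe0,0x0a,0x6a,0x45,0x38,0x15,0x93}
#1 dst[0x07+2] := {0x38,0x15}
#2 dst[0x00+7] := {0x15,0x15,0x93,0x55,0xfe,0xa4,0xa9}
#3 dst[0x0e+8] := {0x15,0x93,0x55,0xfe,0xa4,0xa9,0x38,0x15}
#4 dst[0x11+5] := {0xfe,0xa4,0xa9,0x38,0x15}
query mem[0x14]=0x38, mem[0x16]=0xfa, mem[0x09]=0x15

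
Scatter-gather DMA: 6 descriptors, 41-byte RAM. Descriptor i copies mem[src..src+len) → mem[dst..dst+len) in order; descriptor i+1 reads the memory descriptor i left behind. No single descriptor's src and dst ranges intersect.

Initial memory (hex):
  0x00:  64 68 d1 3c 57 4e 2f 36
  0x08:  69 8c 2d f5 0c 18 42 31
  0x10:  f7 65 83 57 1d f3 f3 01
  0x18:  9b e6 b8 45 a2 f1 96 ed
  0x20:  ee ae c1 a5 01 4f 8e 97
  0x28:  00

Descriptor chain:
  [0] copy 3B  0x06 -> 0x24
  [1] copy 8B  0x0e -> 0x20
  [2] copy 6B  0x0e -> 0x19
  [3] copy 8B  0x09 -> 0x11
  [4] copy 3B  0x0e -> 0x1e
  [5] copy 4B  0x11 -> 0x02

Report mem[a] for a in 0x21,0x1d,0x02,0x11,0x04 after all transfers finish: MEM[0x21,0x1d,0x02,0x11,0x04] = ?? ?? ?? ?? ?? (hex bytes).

D0: mem[0x24..0x26] <- [2f 36 69]
D1: mem[0x20..0x27] <- [42 31 f7 65 83 57 1d f3]
D2: mem[0x19..0x1e] <- [42 31 f7 65 83 57]
D3: mem[0x11..0x18] <- [8c 2d f5 0c 18 42 31 f7]
D4: mem[0x1e..0x20] <- [42 31 f7]
D5: mem[0x02..0x05] <- [8c 2d f5 0c]
query mem[0x21]=0x31, mem[0x1d]=0x83, mem[0x02]=0x8c, mem[0x11]=0x8c, mem[0x04]=0xf5

MEM[0x21,0x1d,0x02,0x11,0x04] = 31 83 8c 8c f5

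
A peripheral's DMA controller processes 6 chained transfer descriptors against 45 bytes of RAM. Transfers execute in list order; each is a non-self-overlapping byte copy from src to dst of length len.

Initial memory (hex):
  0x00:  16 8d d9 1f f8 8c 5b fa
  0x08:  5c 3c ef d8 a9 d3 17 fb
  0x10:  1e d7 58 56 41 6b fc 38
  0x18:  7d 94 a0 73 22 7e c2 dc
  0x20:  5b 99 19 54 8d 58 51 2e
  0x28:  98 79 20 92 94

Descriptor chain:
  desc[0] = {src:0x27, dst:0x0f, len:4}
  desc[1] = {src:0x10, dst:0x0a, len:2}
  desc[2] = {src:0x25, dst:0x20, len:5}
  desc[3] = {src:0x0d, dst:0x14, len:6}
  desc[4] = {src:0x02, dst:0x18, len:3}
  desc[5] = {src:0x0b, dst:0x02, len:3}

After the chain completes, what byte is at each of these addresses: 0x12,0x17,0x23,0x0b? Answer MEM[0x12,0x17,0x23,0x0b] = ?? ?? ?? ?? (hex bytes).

MEM[0x12,0x17,0x23,0x0b] = 20 98 98 79

#0 dst[0x0f+4] := {0x2e,0x98,0x79,0x20}
#1 dst[0x0a+2] := {0x98,0x79}
#2 dst[0x20+5] := {0x58,0x51,0x2e,0x98,0x79}
#3 dst[0x14+6] := {0xd3,0x17,0x2e,0x98,0x79,0x20}
#4 dst[0x18+3] := {0xd9,0x1f,0xf8}
#5 dst[0x02+3] := {0x79,0xa9,0xd3}
query mem[0x12]=0x20, mem[0x17]=0x98, mem[0x23]=0x98, mem[0x0b]=0x79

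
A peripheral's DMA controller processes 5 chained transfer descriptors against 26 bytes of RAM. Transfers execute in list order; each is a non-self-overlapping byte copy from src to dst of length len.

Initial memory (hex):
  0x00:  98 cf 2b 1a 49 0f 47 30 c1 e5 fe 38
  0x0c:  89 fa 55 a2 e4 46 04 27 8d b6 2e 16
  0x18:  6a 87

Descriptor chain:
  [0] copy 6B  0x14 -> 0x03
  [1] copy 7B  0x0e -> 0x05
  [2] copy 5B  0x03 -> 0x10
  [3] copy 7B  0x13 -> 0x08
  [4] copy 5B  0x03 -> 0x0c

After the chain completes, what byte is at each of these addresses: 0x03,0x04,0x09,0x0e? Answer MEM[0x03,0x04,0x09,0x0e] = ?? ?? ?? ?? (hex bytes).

#0 dst[0x03+6] := {0x8d,0xb6,0x2e,0x16,0x6a,0x87}
#1 dst[0x05+7] := {0x55,0xa2,0xe4,0x46,0x04,0x27,0x8d}
#2 dst[0x10+5] := {0x8d,0xb6,0x55,0xa2,0xe4}
#3 dst[0x08+7] := {0xa2,0xe4,0xb6,0x2e,0x16,0x6a,0x87}
#4 dst[0x0c+5] := {0x8d,0xb6,0x55,0xa2,0xe4}
query mem[0x03]=0x8d, mem[0x04]=0xb6, mem[0x09]=0xe4, mem[0x0e]=0x55

MEM[0x03,0x04,0x09,0x0e] = 8d b6 e4 55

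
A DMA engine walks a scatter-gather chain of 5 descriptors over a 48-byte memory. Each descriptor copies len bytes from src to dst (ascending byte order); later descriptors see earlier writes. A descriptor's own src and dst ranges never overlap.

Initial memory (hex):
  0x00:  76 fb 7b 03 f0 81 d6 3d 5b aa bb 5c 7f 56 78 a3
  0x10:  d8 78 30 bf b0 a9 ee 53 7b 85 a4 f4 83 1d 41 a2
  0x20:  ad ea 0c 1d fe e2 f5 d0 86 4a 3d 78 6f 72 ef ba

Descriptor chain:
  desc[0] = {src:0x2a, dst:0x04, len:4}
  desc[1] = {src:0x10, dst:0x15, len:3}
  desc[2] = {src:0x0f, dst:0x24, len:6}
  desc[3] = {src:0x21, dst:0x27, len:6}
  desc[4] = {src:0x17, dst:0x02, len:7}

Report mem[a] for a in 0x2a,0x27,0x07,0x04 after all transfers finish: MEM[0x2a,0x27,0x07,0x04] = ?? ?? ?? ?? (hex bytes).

MEM[0x2a,0x27,0x07,0x04] = a3 ea 83 85

[0] 0x2a->0x04 len=4 : 3d 78 6f 72
[1] 0x10->0x15 len=3 : d8 78 30
[2] 0x0f->0x24 len=6 : a3 d8 78 30 bf b0
[3] 0x21->0x27 len=6 : ea 0c 1d a3 d8 78
[4] 0x17->0x02 len=7 : 30 7b 85 a4 f4 83 1d
query mem[0x2a]=0xa3, mem[0x27]=0xea, mem[0x07]=0x83, mem[0x04]=0x85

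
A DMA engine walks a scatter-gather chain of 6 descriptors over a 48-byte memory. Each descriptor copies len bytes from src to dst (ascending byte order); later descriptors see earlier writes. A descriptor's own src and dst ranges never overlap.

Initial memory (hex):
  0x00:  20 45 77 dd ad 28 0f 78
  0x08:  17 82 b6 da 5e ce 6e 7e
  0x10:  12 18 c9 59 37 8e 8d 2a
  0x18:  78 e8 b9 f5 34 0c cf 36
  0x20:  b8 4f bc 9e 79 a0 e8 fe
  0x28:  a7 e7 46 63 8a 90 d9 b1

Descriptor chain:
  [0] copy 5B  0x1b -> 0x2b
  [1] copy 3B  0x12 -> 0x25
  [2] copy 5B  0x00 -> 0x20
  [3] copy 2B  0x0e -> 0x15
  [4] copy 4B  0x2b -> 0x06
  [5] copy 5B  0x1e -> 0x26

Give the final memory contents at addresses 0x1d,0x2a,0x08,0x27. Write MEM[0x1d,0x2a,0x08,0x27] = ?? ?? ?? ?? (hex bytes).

  after D0: wrote 5B at 0x2b = f5340ccf36
  after D1: wrote 3B at 0x25 = c95937
  after D2: wrote 5B at 0x20 = 204577ddad
  after D3: wrote 2B at 0x15 = 6e7e
  after D4: wrote 4B at 0x06 = f5340ccf
  after D5: wrote 5B at 0x26 = cf36204577
query mem[0x1d]=0x0c, mem[0x2a]=0x77, mem[0x08]=0x0c, mem[0x27]=0x36

MEM[0x1d,0x2a,0x08,0x27] = 0c 77 0c 36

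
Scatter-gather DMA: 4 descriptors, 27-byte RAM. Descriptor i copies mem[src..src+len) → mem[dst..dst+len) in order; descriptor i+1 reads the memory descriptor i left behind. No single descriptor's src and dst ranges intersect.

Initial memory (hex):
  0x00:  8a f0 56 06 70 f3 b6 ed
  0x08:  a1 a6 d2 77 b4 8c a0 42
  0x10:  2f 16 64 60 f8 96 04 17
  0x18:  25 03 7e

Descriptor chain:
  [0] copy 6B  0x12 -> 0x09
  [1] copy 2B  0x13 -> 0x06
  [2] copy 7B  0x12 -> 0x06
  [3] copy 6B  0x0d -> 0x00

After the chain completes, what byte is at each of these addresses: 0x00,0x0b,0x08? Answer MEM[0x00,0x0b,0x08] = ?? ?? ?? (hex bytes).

MEM[0x00,0x0b,0x08] = 04 17 f8

D0: mem[0x09..0x0e] <- [64 60 f8 96 04 17]
D1: mem[0x06..0x07] <- [60 f8]
D2: mem[0x06..0x0c] <- [64 60 f8 96 04 17 25]
D3: mem[0x00..0x05] <- [04 17 42 2f 16 64]
query mem[0x00]=0x04, mem[0x0b]=0x17, mem[0x08]=0xf8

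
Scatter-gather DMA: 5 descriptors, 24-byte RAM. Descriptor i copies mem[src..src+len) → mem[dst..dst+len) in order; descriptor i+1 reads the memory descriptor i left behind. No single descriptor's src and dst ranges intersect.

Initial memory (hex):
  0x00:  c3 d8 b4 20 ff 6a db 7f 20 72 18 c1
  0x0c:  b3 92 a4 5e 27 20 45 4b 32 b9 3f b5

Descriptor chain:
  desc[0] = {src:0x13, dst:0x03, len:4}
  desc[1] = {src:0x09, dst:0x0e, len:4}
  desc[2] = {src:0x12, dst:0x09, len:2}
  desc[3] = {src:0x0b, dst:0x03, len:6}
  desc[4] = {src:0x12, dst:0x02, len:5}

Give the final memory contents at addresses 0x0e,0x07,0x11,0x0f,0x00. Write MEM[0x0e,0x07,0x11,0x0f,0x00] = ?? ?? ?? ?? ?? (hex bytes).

[0] 0x13->0x03 len=4 : 4b 32 b9 3f
[1] 0x09->0x0e len=4 : 72 18 c1 b3
[2] 0x12->0x09 len=2 : 45 4b
[3] 0x0b->0x03 len=6 : c1 b3 92 72 18 c1
[4] 0x12->0x02 len=5 : 45 4b 32 b9 3f
query mem[0x0e]=0x72, mem[0x07]=0x18, mem[0x11]=0xb3, mem[0x0f]=0x18, mem[0x00]=0xc3

MEM[0x0e,0x07,0x11,0x0f,0x00] = 72 18 b3 18 c3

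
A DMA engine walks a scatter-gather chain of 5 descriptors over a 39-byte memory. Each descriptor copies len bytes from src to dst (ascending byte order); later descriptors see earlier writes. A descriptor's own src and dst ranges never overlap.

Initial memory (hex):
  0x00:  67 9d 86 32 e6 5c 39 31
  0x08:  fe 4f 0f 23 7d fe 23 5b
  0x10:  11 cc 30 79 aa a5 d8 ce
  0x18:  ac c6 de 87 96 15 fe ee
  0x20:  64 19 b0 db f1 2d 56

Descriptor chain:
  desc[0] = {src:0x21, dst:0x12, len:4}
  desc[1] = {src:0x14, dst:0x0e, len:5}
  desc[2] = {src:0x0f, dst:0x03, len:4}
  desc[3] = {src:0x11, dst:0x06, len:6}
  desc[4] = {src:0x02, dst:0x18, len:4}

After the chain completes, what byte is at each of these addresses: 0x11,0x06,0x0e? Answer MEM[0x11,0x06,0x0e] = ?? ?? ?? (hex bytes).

[0] 0x21->0x12 len=4 : 19 b0 db f1
[1] 0x14->0x0e len=5 : db f1 d8 ce ac
[2] 0x0f->0x03 len=4 : f1 d8 ce ac
[3] 0x11->0x06 len=6 : ce ac b0 db f1 d8
[4] 0x02->0x18 len=4 : 86 f1 d8 ce
query mem[0x11]=0xce, mem[0x06]=0xce, mem[0x0e]=0xdb

MEM[0x11,0x06,0x0e] = ce ce db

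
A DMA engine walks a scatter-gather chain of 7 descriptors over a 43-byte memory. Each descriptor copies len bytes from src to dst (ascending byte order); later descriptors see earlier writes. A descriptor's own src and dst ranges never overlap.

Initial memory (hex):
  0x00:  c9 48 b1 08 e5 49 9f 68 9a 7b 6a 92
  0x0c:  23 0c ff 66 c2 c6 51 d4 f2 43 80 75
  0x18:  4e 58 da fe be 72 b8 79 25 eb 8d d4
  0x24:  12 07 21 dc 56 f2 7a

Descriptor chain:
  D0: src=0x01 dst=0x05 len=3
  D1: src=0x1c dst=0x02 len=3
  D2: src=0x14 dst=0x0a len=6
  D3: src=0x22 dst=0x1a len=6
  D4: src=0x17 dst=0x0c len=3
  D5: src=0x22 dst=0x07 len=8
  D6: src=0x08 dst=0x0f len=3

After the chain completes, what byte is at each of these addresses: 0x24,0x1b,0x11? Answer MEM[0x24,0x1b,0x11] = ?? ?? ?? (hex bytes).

MEM[0x24,0x1b,0x11] = 12 d4 07

D0: mem[0x05..0x07] <- [48 b1 08]
D1: mem[0x02..0x04] <- [be 72 b8]
D2: mem[0x0a..0x0f] <- [f2 43 80 75 4e 58]
D3: mem[0x1a..0x1f] <- [8d d4 12 07 21 dc]
D4: mem[0x0c..0x0e] <- [75 4e 58]
D5: mem[0x07..0x0e] <- [8d d4 12 07 21 dc 56 f2]
D6: mem[0x0f..0x11] <- [d4 12 07]
query mem[0x24]=0x12, mem[0x1b]=0xd4, mem[0x11]=0x07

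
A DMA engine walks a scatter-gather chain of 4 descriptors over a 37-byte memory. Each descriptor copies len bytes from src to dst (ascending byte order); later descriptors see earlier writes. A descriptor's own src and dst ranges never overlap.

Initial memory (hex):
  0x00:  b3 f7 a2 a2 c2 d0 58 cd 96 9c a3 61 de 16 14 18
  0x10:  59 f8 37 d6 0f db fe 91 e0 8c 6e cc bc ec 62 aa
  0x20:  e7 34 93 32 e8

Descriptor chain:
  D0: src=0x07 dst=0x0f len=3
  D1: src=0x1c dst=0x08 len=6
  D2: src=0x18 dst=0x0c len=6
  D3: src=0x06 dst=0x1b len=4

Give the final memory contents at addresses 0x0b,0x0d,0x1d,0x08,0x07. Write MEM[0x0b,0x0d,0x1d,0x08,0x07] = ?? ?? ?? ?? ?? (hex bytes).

D0: mem[0x0f..0x11] <- [cd 96 9c]
D1: mem[0x08..0x0d] <- [bc ec 62 aa e7 34]
D2: mem[0x0c..0x11] <- [e0 8c 6e cc bc ec]
D3: mem[0x1b..0x1e] <- [58 cd bc ec]
query mem[0x0b]=0xaa, mem[0x0d]=0x8c, mem[0x1d]=0xbc, mem[0x08]=0xbc, mem[0x07]=0xcd

MEM[0x0b,0x0d,0x1d,0x08,0x07] = aa 8c bc bc cd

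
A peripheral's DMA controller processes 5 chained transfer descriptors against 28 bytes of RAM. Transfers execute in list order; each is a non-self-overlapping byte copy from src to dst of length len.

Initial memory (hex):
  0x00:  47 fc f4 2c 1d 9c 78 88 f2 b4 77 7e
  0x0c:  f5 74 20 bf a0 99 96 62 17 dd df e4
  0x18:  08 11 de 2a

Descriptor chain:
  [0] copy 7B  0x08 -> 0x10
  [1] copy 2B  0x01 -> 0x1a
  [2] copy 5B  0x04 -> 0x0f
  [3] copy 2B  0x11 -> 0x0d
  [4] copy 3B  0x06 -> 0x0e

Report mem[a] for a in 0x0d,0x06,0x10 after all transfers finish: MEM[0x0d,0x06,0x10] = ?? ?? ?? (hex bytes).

MEM[0x0d,0x06,0x10] = 78 78 f2

  after D0: wrote 7B at 0x10 = f2b4777ef57420
  after D1: wrote 2B at 0x1a = fcf4
  after D2: wrote 5B at 0x0f = 1d9c7888f2
  after D3: wrote 2B at 0x0d = 7888
  after D4: wrote 3B at 0x0e = 7888f2
query mem[0x0d]=0x78, mem[0x06]=0x78, mem[0x10]=0xf2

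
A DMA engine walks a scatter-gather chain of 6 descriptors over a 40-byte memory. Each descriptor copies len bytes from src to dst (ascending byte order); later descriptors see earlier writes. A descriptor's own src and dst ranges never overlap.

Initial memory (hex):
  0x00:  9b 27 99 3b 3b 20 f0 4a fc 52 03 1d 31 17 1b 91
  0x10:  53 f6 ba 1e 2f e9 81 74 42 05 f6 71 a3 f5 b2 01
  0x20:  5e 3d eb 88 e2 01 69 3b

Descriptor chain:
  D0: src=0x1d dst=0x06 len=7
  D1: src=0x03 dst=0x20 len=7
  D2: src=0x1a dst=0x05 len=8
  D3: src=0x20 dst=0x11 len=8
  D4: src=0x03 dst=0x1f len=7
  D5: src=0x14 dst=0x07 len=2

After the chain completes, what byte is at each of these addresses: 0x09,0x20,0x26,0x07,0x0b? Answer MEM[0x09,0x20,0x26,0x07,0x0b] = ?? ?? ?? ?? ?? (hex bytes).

D0: mem[0x06..0x0c] <- [f5 b2 01 5e 3d eb 88]
D1: mem[0x20..0x26] <- [3b 3b 20 f5 b2 01 5e]
D2: mem[0x05..0x0c] <- [f6 71 a3 f5 b2 01 3b 3b]
D3: mem[0x11..0x18] <- [3b 3b 20 f5 b2 01 5e 3b]
D4: mem[0x1f..0x25] <- [3b 3b f6 71 a3 f5 b2]
D5: mem[0x07..0x08] <- [f5 b2]
query mem[0x09]=0xb2, mem[0x20]=0x3b, mem[0x26]=0x5e, mem[0x07]=0xf5, mem[0x0b]=0x3b

MEM[0x09,0x20,0x26,0x07,0x0b] = b2 3b 5e f5 3b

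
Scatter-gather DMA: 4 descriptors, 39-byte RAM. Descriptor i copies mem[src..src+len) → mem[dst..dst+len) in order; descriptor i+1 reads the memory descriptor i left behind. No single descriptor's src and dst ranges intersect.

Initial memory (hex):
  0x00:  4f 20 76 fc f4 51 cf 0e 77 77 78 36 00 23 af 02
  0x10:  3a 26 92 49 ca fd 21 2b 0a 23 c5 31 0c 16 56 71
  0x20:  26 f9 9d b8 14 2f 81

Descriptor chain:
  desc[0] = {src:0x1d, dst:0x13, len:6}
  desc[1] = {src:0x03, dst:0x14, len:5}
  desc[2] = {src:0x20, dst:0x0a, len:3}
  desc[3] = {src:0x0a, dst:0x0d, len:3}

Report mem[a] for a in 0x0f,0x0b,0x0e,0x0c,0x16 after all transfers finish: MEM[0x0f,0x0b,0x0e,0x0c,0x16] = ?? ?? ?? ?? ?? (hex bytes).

#0 dst[0x13+6] := {0x16,0x56,0x71,0x26,0xf9,0x9d}
#1 dst[0x14+5] := {0xfc,0xf4,0x51,0xcf,0x0e}
#2 dst[0x0a+3] := {0x26,0xf9,0x9d}
#3 dst[0x0d+3] := {0x26,0xf9,0x9d}
query mem[0x0f]=0x9d, mem[0x0b]=0xf9, mem[0x0e]=0xf9, mem[0x0c]=0x9d, mem[0x16]=0x51

MEM[0x0f,0x0b,0x0e,0x0c,0x16] = 9d f9 f9 9d 51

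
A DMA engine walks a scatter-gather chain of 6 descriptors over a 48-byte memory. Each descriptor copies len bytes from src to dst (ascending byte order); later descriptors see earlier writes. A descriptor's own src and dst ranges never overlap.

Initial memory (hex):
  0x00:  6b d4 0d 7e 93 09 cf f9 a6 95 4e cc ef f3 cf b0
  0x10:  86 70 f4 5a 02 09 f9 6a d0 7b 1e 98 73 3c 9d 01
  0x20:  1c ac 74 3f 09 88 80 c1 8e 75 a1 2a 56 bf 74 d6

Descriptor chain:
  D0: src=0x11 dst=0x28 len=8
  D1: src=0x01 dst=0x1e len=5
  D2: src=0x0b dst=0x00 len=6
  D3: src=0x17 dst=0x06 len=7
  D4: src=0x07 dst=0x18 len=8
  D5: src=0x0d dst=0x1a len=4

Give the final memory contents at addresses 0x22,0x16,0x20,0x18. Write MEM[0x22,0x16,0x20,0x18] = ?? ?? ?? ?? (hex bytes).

MEM[0x22,0x16,0x20,0x18] = 09 f9 7e d0

D0: mem[0x28..0x2f] <- [70 f4 5a 02 09 f9 6a d0]
D1: mem[0x1e..0x22] <- [d4 0d 7e 93 09]
D2: mem[0x00..0x05] <- [cc ef f3 cf b0 86]
D3: mem[0x06..0x0c] <- [6a d0 7b 1e 98 73 3c]
D4: mem[0x18..0x1f] <- [d0 7b 1e 98 73 3c f3 cf]
D5: mem[0x1a..0x1d] <- [f3 cf b0 86]
query mem[0x22]=0x09, mem[0x16]=0xf9, mem[0x20]=0x7e, mem[0x18]=0xd0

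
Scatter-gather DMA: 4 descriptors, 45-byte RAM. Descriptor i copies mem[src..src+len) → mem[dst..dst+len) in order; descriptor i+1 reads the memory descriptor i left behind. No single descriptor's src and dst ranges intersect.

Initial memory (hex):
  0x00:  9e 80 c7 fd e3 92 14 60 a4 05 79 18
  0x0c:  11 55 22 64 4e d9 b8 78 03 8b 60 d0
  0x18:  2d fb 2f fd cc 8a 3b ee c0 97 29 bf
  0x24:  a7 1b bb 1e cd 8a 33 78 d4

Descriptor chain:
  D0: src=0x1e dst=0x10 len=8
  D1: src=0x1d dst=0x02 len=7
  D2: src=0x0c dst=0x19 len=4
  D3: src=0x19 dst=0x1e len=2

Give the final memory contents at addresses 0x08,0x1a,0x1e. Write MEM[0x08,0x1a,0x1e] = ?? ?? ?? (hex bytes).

MEM[0x08,0x1a,0x1e] = bf 55 11

  after D0: wrote 8B at 0x10 = 3beec09729bfa71b
  after D1: wrote 7B at 0x02 = 8a3beec09729bf
  after D2: wrote 4B at 0x19 = 11552264
  after D3: wrote 2B at 0x1e = 1155
query mem[0x08]=0xbf, mem[0x1a]=0x55, mem[0x1e]=0x11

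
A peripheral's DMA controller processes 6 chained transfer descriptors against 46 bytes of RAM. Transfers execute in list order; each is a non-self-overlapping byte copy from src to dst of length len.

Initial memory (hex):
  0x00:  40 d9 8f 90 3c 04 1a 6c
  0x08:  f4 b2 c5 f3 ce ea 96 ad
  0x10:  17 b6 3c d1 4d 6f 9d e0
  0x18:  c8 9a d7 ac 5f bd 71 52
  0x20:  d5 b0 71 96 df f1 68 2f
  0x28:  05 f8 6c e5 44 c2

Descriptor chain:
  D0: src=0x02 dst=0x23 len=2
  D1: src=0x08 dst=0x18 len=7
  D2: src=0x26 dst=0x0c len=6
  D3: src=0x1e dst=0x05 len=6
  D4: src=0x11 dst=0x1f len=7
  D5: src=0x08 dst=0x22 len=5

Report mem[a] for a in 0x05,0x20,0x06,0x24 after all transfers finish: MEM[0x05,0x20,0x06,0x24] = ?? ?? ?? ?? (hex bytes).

MEM[0x05,0x20,0x06,0x24] = 96 3c 52 8f

[0] 0x02->0x23 len=2 : 8f 90
[1] 0x08->0x18 len=7 : f4 b2 c5 f3 ce ea 96
[2] 0x26->0x0c len=6 : 68 2f 05 f8 6c e5
[3] 0x1e->0x05 len=6 : 96 52 d5 b0 71 8f
[4] 0x11->0x1f len=7 : e5 3c d1 4d 6f 9d e0
[5] 0x08->0x22 len=5 : b0 71 8f f3 68
query mem[0x05]=0x96, mem[0x20]=0x3c, mem[0x06]=0x52, mem[0x24]=0x8f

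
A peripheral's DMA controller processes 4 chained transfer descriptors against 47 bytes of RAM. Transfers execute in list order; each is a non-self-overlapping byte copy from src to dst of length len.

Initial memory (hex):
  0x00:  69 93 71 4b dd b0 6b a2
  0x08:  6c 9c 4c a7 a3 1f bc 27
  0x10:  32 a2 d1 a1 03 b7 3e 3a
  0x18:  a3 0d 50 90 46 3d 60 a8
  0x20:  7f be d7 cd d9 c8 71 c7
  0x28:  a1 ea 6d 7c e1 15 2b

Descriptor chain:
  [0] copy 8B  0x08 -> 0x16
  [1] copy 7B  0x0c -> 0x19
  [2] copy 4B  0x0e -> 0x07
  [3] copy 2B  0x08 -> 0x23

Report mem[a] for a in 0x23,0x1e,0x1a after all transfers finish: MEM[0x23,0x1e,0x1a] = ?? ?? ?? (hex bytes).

D0: mem[0x16..0x1d] <- [6c 9c 4c a7 a3 1f bc 27]
D1: mem[0x19..0x1f] <- [a3 1f bc 27 32 a2 d1]
D2: mem[0x07..0x0a] <- [bc 27 32 a2]
D3: mem[0x23..0x24] <- [27 32]
query mem[0x23]=0x27, mem[0x1e]=0xa2, mem[0x1a]=0x1f

MEM[0x23,0x1e,0x1a] = 27 a2 1f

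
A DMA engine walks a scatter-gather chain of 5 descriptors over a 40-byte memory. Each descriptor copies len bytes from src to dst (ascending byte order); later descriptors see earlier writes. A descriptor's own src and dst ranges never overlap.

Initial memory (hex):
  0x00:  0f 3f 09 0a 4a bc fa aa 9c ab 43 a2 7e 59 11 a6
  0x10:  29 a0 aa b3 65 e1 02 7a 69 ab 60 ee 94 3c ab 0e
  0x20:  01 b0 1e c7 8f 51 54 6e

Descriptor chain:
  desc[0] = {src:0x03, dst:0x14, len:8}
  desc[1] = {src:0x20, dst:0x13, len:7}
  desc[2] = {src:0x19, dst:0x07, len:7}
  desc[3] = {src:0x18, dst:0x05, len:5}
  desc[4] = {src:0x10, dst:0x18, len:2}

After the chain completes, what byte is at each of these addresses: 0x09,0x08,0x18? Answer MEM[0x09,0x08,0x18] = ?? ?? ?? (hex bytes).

MEM[0x09,0x08,0x18] = 94 43 29

#0 dst[0x14+8] := {0x0a,0x4a,0xbc,0xfa,0xaa,0x9c,0xab,0x43}
#1 dst[0x13+7] := {0x01,0xb0,0x1e,0xc7,0x8f,0x51,0x54}
#2 dst[0x07+7] := {0x54,0xab,0x43,0x94,0x3c,0xab,0x0e}
#3 dst[0x05+5] := {0x51,0x54,0xab,0x43,0x94}
#4 dst[0x18+2] := {0x29,0xa0}
query mem[0x09]=0x94, mem[0x08]=0x43, mem[0x18]=0x29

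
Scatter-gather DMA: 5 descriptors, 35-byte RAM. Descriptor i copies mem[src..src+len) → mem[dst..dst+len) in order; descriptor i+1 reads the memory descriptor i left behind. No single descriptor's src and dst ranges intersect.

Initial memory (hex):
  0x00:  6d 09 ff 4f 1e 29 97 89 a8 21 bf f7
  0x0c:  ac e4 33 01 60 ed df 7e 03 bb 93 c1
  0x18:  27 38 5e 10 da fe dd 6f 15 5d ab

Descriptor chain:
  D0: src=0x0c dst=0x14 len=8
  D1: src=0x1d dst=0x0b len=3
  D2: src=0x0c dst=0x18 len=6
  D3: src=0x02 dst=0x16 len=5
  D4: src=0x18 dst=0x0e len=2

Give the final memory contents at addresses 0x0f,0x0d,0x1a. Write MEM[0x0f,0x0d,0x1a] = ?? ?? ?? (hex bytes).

  after D0: wrote 8B at 0x14 = ace4330160eddf7e
  after D1: wrote 3B at 0x0b = fedd6f
  after D2: wrote 6B at 0x18 = dd6f330160ed
  after D3: wrote 5B at 0x16 = ff4f1e2997
  after D4: wrote 2B at 0x0e = 1e29
query mem[0x0f]=0x29, mem[0x0d]=0x6f, mem[0x1a]=0x97

MEM[0x0f,0x0d,0x1a] = 29 6f 97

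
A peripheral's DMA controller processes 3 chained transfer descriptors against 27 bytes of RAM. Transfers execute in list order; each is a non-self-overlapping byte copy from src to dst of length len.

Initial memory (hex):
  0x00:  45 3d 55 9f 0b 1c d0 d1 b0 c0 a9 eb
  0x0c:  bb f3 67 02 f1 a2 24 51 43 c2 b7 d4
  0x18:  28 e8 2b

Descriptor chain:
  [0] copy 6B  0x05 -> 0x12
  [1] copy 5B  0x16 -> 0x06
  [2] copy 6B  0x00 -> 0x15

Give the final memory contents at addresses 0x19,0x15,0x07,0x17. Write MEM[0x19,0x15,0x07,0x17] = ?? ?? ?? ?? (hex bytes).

[0] 0x05->0x12 len=6 : 1c d0 d1 b0 c0 a9
[1] 0x16->0x06 len=5 : c0 a9 28 e8 2b
[2] 0x00->0x15 len=6 : 45 3d 55 9f 0b 1c
query mem[0x19]=0x0b, mem[0x15]=0x45, mem[0x07]=0xa9, mem[0x17]=0x55

MEM[0x19,0x15,0x07,0x17] = 0b 45 a9 55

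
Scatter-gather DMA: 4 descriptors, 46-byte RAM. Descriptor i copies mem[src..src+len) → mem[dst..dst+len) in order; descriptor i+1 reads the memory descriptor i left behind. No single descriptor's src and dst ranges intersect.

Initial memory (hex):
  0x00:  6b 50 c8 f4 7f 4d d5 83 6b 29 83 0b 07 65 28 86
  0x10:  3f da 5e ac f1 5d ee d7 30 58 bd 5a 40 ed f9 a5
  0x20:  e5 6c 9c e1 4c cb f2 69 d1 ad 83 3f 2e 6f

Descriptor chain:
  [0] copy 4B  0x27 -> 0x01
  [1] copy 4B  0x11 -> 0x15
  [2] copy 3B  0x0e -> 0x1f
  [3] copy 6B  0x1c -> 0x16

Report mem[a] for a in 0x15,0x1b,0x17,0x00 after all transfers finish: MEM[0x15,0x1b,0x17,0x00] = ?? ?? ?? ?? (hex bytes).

#0 dst[0x01+4] := {0x69,0xd1,0xad,0x83}
#1 dst[0x15+4] := {0xda,0x5e,0xac,0xf1}
#2 dst[0x1f+3] := {0x28,0x86,0x3f}
#3 dst[0x16+6] := {0x40,0xed,0xf9,0x28,0x86,0x3f}
query mem[0x15]=0xda, mem[0x1b]=0x3f, mem[0x17]=0xed, mem[0x00]=0x6b

MEM[0x15,0x1b,0x17,0x00] = da 3f ed 6b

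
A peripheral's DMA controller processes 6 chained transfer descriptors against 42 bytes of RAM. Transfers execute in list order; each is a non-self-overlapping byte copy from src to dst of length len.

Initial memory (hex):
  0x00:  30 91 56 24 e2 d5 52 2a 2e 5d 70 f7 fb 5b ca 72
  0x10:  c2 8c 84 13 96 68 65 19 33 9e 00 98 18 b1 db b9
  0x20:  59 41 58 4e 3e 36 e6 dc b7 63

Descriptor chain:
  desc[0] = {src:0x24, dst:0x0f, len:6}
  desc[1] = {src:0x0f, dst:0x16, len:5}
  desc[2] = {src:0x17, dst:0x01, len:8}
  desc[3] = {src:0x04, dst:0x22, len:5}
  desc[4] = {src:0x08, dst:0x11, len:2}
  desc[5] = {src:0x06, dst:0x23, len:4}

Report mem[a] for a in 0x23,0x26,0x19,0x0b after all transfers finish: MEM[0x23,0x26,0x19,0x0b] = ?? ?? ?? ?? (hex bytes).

MEM[0x23,0x26,0x19,0x0b] = 18 5d dc f7

D0: mem[0x0f..0x14] <- [3e 36 e6 dc b7 63]
D1: mem[0x16..0x1a] <- [3e 36 e6 dc b7]
D2: mem[0x01..0x08] <- [36 e6 dc b7 98 18 b1 db]
D3: mem[0x22..0x26] <- [b7 98 18 b1 db]
D4: mem[0x11..0x12] <- [db 5d]
D5: mem[0x23..0x26] <- [18 b1 db 5d]
query mem[0x23]=0x18, mem[0x26]=0x5d, mem[0x19]=0xdc, mem[0x0b]=0xf7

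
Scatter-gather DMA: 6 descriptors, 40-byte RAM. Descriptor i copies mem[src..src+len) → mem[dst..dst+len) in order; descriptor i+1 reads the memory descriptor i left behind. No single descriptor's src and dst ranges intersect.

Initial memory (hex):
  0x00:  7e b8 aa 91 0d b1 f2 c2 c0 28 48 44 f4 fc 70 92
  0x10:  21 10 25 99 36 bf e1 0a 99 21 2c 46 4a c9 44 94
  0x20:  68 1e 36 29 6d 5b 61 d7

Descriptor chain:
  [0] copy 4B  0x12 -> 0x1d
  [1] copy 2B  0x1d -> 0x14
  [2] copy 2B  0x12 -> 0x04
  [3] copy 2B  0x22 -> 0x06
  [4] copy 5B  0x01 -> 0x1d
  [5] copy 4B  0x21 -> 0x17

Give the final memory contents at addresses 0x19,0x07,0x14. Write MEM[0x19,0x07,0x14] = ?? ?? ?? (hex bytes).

D0: mem[0x1d..0x20] <- [25 99 36 bf]
D1: mem[0x14..0x15] <- [25 99]
D2: mem[0x04..0x05] <- [25 99]
D3: mem[0x06..0x07] <- [36 29]
D4: mem[0x1d..0x21] <- [b8 aa 91 25 99]
D5: mem[0x17..0x1a] <- [99 36 29 6d]
query mem[0x19]=0x29, mem[0x07]=0x29, mem[0x14]=0x25

MEM[0x19,0x07,0x14] = 29 29 25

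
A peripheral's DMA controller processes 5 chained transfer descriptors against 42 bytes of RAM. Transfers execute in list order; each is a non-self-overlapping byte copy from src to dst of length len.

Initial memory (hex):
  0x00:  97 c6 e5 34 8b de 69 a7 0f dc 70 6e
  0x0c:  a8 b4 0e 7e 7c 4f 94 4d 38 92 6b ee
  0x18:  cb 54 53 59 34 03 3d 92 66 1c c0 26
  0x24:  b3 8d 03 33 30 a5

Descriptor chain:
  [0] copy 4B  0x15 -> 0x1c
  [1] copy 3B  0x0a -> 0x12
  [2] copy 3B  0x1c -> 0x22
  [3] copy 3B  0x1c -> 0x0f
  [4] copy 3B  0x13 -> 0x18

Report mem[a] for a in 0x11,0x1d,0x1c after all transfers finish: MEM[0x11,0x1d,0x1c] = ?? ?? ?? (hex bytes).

MEM[0x11,0x1d,0x1c] = ee 6b 92

[0] 0x15->0x1c len=4 : 92 6b ee cb
[1] 0x0a->0x12 len=3 : 70 6e a8
[2] 0x1c->0x22 len=3 : 92 6b ee
[3] 0x1c->0x0f len=3 : 92 6b ee
[4] 0x13->0x18 len=3 : 6e a8 92
query mem[0x11]=0xee, mem[0x1d]=0x6b, mem[0x1c]=0x92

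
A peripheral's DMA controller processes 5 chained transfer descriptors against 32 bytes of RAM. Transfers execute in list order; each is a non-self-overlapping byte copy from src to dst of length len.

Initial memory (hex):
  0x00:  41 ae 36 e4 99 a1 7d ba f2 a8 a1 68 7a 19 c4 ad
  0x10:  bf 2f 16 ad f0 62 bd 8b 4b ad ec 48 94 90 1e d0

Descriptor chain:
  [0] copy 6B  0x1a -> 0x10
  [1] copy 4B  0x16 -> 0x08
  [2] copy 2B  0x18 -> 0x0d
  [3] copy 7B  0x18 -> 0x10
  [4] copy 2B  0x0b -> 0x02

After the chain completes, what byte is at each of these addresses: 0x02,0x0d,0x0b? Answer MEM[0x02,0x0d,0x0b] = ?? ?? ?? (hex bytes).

MEM[0x02,0x0d,0x0b] = ad 4b ad

  after D0: wrote 6B at 0x10 = ec4894901ed0
  after D1: wrote 4B at 0x08 = bd8b4bad
  after D2: wrote 2B at 0x0d = 4bad
  after D3: wrote 7B at 0x10 = 4badec4894901e
  after D4: wrote 2B at 0x02 = ad7a
query mem[0x02]=0xad, mem[0x0d]=0x4b, mem[0x0b]=0xad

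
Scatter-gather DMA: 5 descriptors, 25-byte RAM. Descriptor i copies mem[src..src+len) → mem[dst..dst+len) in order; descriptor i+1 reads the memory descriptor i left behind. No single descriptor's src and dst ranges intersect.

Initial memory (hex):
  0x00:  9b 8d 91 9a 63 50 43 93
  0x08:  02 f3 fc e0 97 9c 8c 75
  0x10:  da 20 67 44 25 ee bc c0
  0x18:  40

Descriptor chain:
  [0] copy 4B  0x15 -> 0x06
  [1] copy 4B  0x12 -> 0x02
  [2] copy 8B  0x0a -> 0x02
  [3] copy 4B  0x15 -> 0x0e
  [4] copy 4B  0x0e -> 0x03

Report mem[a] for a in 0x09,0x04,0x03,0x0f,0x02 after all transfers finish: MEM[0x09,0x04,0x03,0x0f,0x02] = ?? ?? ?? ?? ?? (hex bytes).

MEM[0x09,0x04,0x03,0x0f,0x02] = 20 bc ee bc fc

[0] 0x15->0x06 len=4 : ee bc c0 40
[1] 0x12->0x02 len=4 : 67 44 25 ee
[2] 0x0a->0x02 len=8 : fc e0 97 9c 8c 75 da 20
[3] 0x15->0x0e len=4 : ee bc c0 40
[4] 0x0e->0x03 len=4 : ee bc c0 40
query mem[0x09]=0x20, mem[0x04]=0xbc, mem[0x03]=0xee, mem[0x0f]=0xbc, mem[0x02]=0xfc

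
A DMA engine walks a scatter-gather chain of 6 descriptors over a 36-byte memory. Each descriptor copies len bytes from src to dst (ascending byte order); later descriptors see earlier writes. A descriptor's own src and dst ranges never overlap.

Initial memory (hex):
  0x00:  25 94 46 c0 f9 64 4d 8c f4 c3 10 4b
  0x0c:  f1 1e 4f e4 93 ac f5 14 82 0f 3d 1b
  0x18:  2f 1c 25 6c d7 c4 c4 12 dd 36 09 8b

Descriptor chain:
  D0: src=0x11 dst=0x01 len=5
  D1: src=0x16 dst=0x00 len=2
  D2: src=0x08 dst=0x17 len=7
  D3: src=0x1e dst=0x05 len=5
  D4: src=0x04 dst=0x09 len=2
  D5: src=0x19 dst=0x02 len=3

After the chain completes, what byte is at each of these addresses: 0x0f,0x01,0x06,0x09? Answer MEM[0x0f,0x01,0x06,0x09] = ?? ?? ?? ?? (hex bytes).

D0: mem[0x01..0x05] <- [ac f5 14 82 0f]
D1: mem[0x00..0x01] <- [3d 1b]
D2: mem[0x17..0x1d] <- [f4 c3 10 4b f1 1e 4f]
D3: mem[0x05..0x09] <- [c4 12 dd 36 09]
D4: mem[0x09..0x0a] <- [82 c4]
D5: mem[0x02..0x04] <- [10 4b f1]
query mem[0x0f]=0xe4, mem[0x01]=0x1b, mem[0x06]=0x12, mem[0x09]=0x82

MEM[0x0f,0x01,0x06,0x09] = e4 1b 12 82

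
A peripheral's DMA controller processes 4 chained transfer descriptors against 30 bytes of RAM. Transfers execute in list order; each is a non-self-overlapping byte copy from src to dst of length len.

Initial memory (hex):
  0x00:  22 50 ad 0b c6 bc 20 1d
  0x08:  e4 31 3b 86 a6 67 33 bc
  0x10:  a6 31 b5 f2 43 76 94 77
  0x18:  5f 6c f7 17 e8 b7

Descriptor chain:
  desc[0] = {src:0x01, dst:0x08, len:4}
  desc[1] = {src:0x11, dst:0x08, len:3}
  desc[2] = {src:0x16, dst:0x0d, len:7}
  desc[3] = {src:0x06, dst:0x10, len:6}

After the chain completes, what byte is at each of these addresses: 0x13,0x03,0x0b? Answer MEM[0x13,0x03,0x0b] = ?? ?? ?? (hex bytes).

MEM[0x13,0x03,0x0b] = b5 0b c6

#0 dst[0x08+4] := {0x50,0xad,0x0b,0xc6}
#1 dst[0x08+3] := {0x31,0xb5,0xf2}
#2 dst[0x0d+7] := {0x94,0x77,0x5f,0x6c,0xf7,0x17,0xe8}
#3 dst[0x10+6] := {0x20,0x1d,0x31,0xb5,0xf2,0xc6}
query mem[0x13]=0xb5, mem[0x03]=0x0b, mem[0x0b]=0xc6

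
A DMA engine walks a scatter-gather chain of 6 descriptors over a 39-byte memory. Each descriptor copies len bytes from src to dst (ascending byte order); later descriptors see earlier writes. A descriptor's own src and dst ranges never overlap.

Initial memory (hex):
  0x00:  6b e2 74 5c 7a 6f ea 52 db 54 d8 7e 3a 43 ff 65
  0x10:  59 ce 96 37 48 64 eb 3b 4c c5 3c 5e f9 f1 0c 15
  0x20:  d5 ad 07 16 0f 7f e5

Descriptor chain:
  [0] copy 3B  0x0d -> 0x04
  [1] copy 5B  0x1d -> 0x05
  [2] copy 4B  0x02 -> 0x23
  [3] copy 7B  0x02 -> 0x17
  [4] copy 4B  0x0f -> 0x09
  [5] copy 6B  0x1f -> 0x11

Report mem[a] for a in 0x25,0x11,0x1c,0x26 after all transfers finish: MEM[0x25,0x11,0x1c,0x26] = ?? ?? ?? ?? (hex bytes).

MEM[0x25,0x11,0x1c,0x26] = 43 15 15 f1

#0 dst[0x04+3] := {0x43,0xff,0x65}
#1 dst[0x05+5] := {0xf1,0x0c,0x15,0xd5,0xad}
#2 dst[0x23+4] := {0x74,0x5c,0x43,0xf1}
#3 dst[0x17+7] := {0x74,0x5c,0x43,0xf1,0x0c,0x15,0xd5}
#4 dst[0x09+4] := {0x65,0x59,0xce,0x96}
#5 dst[0x11+6] := {0x15,0xd5,0xad,0x07,0x74,0x5c}
query mem[0x25]=0x43, mem[0x11]=0x15, mem[0x1c]=0x15, mem[0x26]=0xf1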